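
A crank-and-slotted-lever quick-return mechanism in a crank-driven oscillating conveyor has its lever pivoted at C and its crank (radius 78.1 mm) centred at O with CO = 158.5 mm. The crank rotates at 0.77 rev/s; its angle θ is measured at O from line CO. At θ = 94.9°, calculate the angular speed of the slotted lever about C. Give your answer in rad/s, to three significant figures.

ω = 4.838 rad/s (from 0.77 rev/s).
Crank pin A relative to C: A = (d + r cosθ, r sinθ); lever angle φ = atan2(r sinθ, d + r cosθ).
Differentiating tanφ: φ̇ = rω(d cosθ + r)/(d² + r² + 2dr cosθ).
d² + r² + 2dr cosθ = |CA|² = 0.0291071 m²;  d cosθ + r = +0.064561 m.
|ω_lever| = |0.0781·4.838·+0.064561| / 0.0291071 = 0.8381 rad/s.

0.838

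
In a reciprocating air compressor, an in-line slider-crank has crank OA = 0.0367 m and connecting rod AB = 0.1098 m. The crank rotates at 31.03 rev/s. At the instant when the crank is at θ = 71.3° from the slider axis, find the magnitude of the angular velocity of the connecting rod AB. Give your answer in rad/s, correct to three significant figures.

22.0

ω = 195 rad/s (converted from 31.03 rev/s).
The rod makes angle φ with the slider axis where L sinφ = r sinθ; differentiating, L cosφ·φ̇ = r ω cosθ.
L cosφ = √(L² − r² sin²θ) = 0.10415 m.
|ω_rod| = r ω |cosθ| / √(L² − r² sin²θ) = 0.0367·195·0.32061/0.10415 = 22.026 rad/s.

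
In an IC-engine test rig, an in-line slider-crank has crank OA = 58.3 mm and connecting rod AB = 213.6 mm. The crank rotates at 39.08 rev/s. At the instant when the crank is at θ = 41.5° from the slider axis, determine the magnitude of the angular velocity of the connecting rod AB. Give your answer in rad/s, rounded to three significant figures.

51.0

ω = 245.5 rad/s (converted from 39.08 rev/s).
The rod makes angle φ with the slider axis where L sinφ = r sinθ; differentiating, L cosφ·φ̇ = r ω cosθ.
L cosφ = √(L² − r² sin²θ) = 0.21008 m.
|ω_rod| = r ω |cosθ| / √(L² − r² sin²θ) = 0.0583·245.5·0.74896/0.21008 = 51.036 rad/s.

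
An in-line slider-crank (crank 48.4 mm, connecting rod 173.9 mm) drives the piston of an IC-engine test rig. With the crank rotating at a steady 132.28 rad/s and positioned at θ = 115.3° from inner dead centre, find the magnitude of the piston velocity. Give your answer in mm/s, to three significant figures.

ω = 132.3 rad/s
For an in-line slider-crank, x = r cosθ + √(L² − r² sin²θ), so v = −rω sinθ·[1 + r cosθ/√(L² − r² sin²θ)].
With r = 0.0484 m, L = 0.1739 m, θ = 115.3°: √(L² − r² sin²θ) = 0.1683 m.
v = −0.0484·132.3·0.90408·[1 + 0.0484·-0.42736/0.1683] = -5.0769 m/s.
|v| = 5.0769 m/s = 5076.9 mm/s.

5080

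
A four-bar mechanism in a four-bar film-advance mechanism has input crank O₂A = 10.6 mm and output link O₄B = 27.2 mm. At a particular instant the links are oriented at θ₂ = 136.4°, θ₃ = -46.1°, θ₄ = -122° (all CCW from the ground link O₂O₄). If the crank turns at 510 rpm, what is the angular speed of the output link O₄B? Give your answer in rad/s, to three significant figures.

ω₂ = 53.41 rad/s (from 510 rpm).
Differentiating the loop-closure r₂e^{iθ₂}+r₃e^{iθ₃}=r₁+r₄e^{iθ₄} gives r₂ω₂e^{iθ₂}+r₃ω₃e^{iθ₃}=r₄ω₄e^{iθ₄}.
Eliminating the other unknown: ω₄ = r₂ω₂ sin(θ₂−θ₃) / [r₄ sin(θ₄−θ₃)].
Numerator sine = -0.04362; denominator sine = -0.96987.
Result = 0.0106·53.41·(-0.04362) / (0.0272·(-0.96987)) = +0.93605 rad/s; magnitude 0.93605 rad/s.

0.936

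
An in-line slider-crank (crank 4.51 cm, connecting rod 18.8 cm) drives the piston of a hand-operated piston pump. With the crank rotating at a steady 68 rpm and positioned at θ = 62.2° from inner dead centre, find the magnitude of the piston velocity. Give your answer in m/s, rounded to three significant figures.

ω = 2π·68/60 = 7.121 rad/s
For an in-line slider-crank, x = r cosθ + √(L² − r² sin²θ), so v = −rω sinθ·[1 + r cosθ/√(L² − r² sin²θ)].
With r = 0.0451 m, L = 0.188 m, θ = 62.2°: √(L² − r² sin²θ) = 0.18372 m.
v = −0.0451·7.121·0.88458·[1 + 0.0451·0.46639/0.18372] = -0.31661 m/s.
|v| = 0.31661 m/s.

0.317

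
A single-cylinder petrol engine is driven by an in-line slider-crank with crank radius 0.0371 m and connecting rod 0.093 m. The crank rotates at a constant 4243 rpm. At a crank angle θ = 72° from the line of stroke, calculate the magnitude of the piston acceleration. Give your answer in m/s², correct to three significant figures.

ω = 2π·4243/60 = 444.3 rad/s
x(θ) = r cosθ + √(L² − r² sin²θ); with ω constant, a = ω²·d²x/dθ².
d²x/dθ² = −r cosθ − r²(cos2θ)/√u − r⁴ sin²2θ/(4u^{3/2}),  u = L² − r² sin²θ = 0.00740403 m².
Substituting r = 0.0371 m, L = 0.093 m, θ = 72°: d²x/dθ² = +0.0012197 m.
a = ω²·d²x/dθ² = (444.3)²·(+0.0012197) = +240.81 m/s²;  |a| = 240.81 m/s².

241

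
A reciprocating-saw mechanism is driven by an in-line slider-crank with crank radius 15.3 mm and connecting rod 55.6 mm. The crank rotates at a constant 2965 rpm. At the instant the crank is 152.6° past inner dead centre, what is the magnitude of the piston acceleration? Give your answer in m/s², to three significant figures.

ω = 2π·2965/60 = 310.5 rad/s
x(θ) = r cosθ + √(L² − r² sin²θ); with ω constant, a = ω²·d²x/dθ².
d²x/dθ² = −r cosθ − r²(cos2θ)/√u − r⁴ sin²2θ/(4u^{3/2}),  u = L² − r² sin²θ = 0.00304178 m².
Substituting r = 0.0153 m, L = 0.0556 m, θ = 152.6°: d²x/dθ² = +0.011082 m.
a = ω²·d²x/dθ² = (310.5)²·(+0.011082) = +1068.4 m/s²;  |a| = 1068.4 m/s².

1070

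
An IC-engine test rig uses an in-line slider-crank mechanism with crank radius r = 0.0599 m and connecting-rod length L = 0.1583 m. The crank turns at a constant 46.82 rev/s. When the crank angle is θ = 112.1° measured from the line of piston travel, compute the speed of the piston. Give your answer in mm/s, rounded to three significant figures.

13800

ω = 2π·46.8 = 294.2 rad/s
For an in-line slider-crank, x = r cosθ + √(L² − r² sin²θ), so v = −rω sinθ·[1 + r cosθ/√(L² − r² sin²θ)].
With r = 0.0599 m, L = 0.1583 m, θ = 112.1°: √(L² − r² sin²θ) = 0.14825 m.
v = −0.0599·294.2·0.92653·[1 + 0.0599·-0.37622/0.14825] = -13.845 m/s.
|v| = 13.845 m/s = 13845 mm/s.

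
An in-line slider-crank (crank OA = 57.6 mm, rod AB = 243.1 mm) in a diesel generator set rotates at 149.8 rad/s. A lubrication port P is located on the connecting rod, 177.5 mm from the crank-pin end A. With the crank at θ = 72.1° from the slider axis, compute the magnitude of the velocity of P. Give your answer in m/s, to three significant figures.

ω = 149.8 rad/s.  Crank-pin speed |V_A| = rω = 8.6285 m/s, perpendicular to OA.
Rod angle: sinφ = −(r/L) sinθ ⇒ φ = -13.031°; ω_rod = −rω cosθ/√(L²−r²sin²θ) = -11.198 rad/s.
V_P = V_A + ω_rod × AP, with AP = 0.1775 m along the rod.
Components: V_Px = −rω sinθ − a·ω_rod·sinφ = -8.6589 m/s;  V_Py = rω cosθ + a·ω_rod·cosφ = +0.71564 m/s.
|V_P| = √(V_Px² + V_Py²) = 8.6885 m/s.

8.69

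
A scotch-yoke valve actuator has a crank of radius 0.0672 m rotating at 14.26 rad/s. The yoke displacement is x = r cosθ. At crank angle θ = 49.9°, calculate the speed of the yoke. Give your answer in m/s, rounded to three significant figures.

0.733

ω = 14.26 rad/s
x = r cosθ ⇒ ẋ = −rω sinθ.
|v| = rω|sinθ| = 0.0672·14.26·|sin 49.9°| = 0.733 m/s.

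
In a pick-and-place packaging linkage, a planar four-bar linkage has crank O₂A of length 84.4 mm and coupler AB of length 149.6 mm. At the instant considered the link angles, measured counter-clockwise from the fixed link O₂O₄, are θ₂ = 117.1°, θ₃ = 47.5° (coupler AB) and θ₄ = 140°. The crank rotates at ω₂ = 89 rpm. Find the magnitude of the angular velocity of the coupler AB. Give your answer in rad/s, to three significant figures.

ω₂ = 9.32 rad/s (from 89 rpm).
Differentiating the loop-closure r₂e^{iθ₂}+r₃e^{iθ₃}=r₁+r₄e^{iθ₄} gives r₂ω₂e^{iθ₂}+r₃ω₃e^{iθ₃}=r₄ω₄e^{iθ₄}.
Eliminating the other unknown: ω₃ = r₂ω₂ sin(θ₄−θ₂) / [r₃ sin(θ₃−θ₄)].
Numerator sine = +0.38912; denominator sine = -0.99905.
Result = 0.0844·9.32·(+0.38912) / (0.1496·(-0.99905)) = -2.048 rad/s; magnitude 2.048 rad/s.

2.05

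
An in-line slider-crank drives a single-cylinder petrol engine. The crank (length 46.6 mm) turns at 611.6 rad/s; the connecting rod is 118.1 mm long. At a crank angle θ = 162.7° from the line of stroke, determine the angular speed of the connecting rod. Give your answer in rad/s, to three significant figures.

232

ω = 611.6 rad/s
The rod makes angle φ with the slider axis where L sinφ = r sinθ; differentiating, L cosφ·φ̇ = r ω cosθ.
L cosφ = √(L² − r² sin²θ) = 0.11728 m.
|ω_rod| = r ω |cosθ| / √(L² − r² sin²θ) = 0.0466·611.6·0.95476/0.11728 = 232.01 rad/s.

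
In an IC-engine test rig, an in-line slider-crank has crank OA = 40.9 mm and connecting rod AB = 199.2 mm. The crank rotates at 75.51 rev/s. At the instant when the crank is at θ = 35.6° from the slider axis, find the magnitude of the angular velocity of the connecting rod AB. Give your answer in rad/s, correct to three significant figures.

79.8

ω = 474.4 rad/s (converted from 75.51 rev/s).
The rod makes angle φ with the slider axis where L sinφ = r sinθ; differentiating, L cosφ·φ̇ = r ω cosθ.
L cosφ = √(L² − r² sin²θ) = 0.19777 m.
|ω_rod| = r ω |cosθ| / √(L² − r² sin²θ) = 0.0409·474.4·0.81310/0.19777 = 79.779 rad/s.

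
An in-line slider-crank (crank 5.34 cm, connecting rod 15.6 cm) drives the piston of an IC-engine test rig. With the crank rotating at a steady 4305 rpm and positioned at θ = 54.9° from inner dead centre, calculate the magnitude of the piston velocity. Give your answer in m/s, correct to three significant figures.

ω = 2π·4305/60 = 450.8 rad/s
For an in-line slider-crank, x = r cosθ + √(L² − r² sin²θ), so v = −rω sinθ·[1 + r cosθ/√(L² − r² sin²θ)].
With r = 0.0534 m, L = 0.156 m, θ = 54.9°: √(L² − r² sin²θ) = 0.14976 m.
v = −0.0534·450.8·0.81815·[1 + 0.0534·0.57501/0.14976] = -23.734 m/s.
|v| = 23.734 m/s.

23.7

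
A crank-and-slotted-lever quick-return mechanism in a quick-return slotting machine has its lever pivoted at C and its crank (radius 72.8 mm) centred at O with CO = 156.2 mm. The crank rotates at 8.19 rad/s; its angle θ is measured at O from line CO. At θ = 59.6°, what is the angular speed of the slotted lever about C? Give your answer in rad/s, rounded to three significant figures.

ω = 8.19 rad/s
Crank pin A relative to C: A = (d + r cosθ, r sinθ); lever angle φ = atan2(r sinθ, d + r cosθ).
Differentiating tanφ: φ̇ = rω(d cosθ + r)/(d² + r² + 2dr cosθ).
d² + r² + 2dr cosθ = |CA|² = 0.0412069 m²;  d cosθ + r = +0.15184 m.
|ω_lever| = |0.0728·8.19·+0.15184| / 0.0412069 = 2.197 rad/s.

2.20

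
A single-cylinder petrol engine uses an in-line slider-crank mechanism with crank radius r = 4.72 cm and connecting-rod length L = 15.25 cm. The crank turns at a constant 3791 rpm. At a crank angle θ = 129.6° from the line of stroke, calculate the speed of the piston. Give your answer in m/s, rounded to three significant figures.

11.5

ω = 2π·3791/60 = 397 rad/s
For an in-line slider-crank, x = r cosθ + √(L² − r² sin²θ), so v = −rω sinθ·[1 + r cosθ/√(L² − r² sin²θ)].
With r = 0.0472 m, L = 0.1525 m, θ = 129.6°: √(L² − r² sin²θ) = 0.1481 m.
v = −0.0472·397·0.77051·[1 + 0.0472·-0.63742/0.1481] = -11.505 m/s.
|v| = 11.505 m/s.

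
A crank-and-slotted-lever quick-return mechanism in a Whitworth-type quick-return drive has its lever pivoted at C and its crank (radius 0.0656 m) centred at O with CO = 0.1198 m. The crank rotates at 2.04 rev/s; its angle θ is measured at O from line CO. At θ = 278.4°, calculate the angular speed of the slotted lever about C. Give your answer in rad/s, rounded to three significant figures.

3.34

ω = 12.82 rad/s (from 2.04 rev/s).
Crank pin A relative to C: A = (d + r cosθ, r sinθ); lever angle φ = atan2(r sinθ, d + r cosθ).
Differentiating tanφ: φ̇ = rω(d cosθ + r)/(d² + r² + 2dr cosθ).
d² + r² + 2dr cosθ = |CA|² = 0.0209515 m²;  d cosθ + r = +0.083101 m.
|ω_lever| = |0.0656·12.82·+0.083101| / 0.0209515 = 3.3351 rad/s.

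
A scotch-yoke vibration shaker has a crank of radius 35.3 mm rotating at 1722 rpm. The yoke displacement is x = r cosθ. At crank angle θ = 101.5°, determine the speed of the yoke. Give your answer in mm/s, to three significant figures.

6240

ω = 180.3 rad/s (from 1722 rpm).
x = r cosθ ⇒ ẋ = −rω sinθ.
|v| = rω|sinθ| = 0.0353·180.3·|sin 101.5°| = 6.2378 m/s = 6237.8 mm/s.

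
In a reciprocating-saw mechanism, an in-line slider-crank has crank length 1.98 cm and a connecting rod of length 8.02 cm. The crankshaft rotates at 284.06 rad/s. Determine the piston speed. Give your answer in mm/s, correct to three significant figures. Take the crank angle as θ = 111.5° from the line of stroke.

ω = 284.1 rad/s
For an in-line slider-crank, x = r cosθ + √(L² − r² sin²θ), so v = −rω sinθ·[1 + r cosθ/√(L² − r² sin²θ)].
With r = 0.0198 m, L = 0.0802 m, θ = 111.5°: √(L² − r² sin²θ) = 0.078055 m.
v = −0.0198·284.1·0.93042·[1 + 0.0198·-0.36650/0.078055] = -4.7465 m/s.
|v| = 4.7465 m/s = 4746.5 mm/s.

4750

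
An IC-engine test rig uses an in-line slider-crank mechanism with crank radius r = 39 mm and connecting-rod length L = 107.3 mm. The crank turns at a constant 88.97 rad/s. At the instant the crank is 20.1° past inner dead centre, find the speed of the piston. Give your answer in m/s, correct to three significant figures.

1.60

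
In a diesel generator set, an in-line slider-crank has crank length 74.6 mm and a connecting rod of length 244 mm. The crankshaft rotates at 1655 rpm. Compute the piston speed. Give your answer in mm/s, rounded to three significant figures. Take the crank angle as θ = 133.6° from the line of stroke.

ω = 2π·1655/60 = 173.3 rad/s
For an in-line slider-crank, x = r cosθ + √(L² − r² sin²θ), so v = −rω sinθ·[1 + r cosθ/√(L² − r² sin²θ)].
With r = 0.0746 m, L = 0.244 m, θ = 133.6°: √(L² − r² sin²θ) = 0.23794 m.
v = −0.0746·173.3·0.72417·[1 + 0.0746·-0.68962/0.23794] = -7.3385 m/s.
|v| = 7.3385 m/s = 7338.5 mm/s.

7340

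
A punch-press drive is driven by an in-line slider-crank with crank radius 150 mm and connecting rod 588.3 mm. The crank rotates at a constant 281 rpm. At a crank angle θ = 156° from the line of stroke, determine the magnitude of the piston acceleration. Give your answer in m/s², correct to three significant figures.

ω = 2π·281/60 = 29.43 rad/s
x(θ) = r cosθ + √(L² − r² sin²θ); with ω constant, a = ω²·d²x/dθ².
d²x/dθ² = −r cosθ − r²(cos2θ)/√u − r⁴ sin²2θ/(4u^{3/2}),  u = L² − r² sin²θ = 0.342375 m².
Substituting r = 0.15 m, L = 0.5883 m, θ = 156°: d²x/dθ² = +0.11095 m.
a = ω²·d²x/dθ² = (29.43)²·(+0.11095) = +96.074 m/s²;  |a| = 96.074 m/s².

96.1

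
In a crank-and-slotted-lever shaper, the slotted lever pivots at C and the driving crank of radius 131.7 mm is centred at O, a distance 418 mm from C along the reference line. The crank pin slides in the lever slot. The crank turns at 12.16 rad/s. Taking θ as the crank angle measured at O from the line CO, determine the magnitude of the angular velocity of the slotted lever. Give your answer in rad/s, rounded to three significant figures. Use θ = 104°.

0.296

ω = 12.16 rad/s
Crank pin A relative to C: A = (d + r cosθ, r sinθ); lever angle φ = atan2(r sinθ, d + r cosθ).
Differentiating tanφ: φ̇ = rω(d cosθ + r)/(d² + r² + 2dr cosθ).
d² + r² + 2dr cosθ = |CA|² = 0.165433 m²;  d cosθ + r = +0.030577 m.
|ω_lever| = |0.1317·12.16·+0.030577| / 0.165433 = 0.296 rad/s.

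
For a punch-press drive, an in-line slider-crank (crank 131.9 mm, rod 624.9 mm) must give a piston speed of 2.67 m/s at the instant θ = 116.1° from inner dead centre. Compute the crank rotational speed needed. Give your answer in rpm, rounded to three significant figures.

For an in-line slider-crank, |v_piston| = rω|sinθ|·[1 + r cosθ/√(L² − r² sin²θ)].
With r = 0.1319 m, L = 0.6249 m, θ = 116.1°: the bracketed kinematic factor |dx/dθ| = 0.10725 m.
ω = v/|dx/dθ| = 2.67/0.10725 = 24.896 rad/s.
N = 60ω/(2π) = 237.74 rpm.

238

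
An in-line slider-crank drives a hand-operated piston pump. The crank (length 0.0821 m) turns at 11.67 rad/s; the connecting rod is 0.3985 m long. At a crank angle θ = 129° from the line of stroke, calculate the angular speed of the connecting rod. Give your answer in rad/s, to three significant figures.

1.53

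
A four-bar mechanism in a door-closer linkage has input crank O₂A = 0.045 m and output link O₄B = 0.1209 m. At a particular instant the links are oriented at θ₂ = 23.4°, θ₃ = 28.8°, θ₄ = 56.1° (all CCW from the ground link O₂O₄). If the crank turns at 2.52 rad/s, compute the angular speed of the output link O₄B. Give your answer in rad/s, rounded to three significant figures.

0.192

ω₂ = 2.52 rad/s
Differentiating the loop-closure r₂e^{iθ₂}+r₃e^{iθ₃}=r₁+r₄e^{iθ₄} gives r₂ω₂e^{iθ₂}+r₃ω₃e^{iθ₃}=r₄ω₄e^{iθ₄}.
Eliminating the other unknown: ω₄ = r₂ω₂ sin(θ₂−θ₃) / [r₄ sin(θ₄−θ₃)].
Numerator sine = -0.09411; denominator sine = +0.45865.
Result = 0.045·2.52·(-0.09411) / (0.1209·(+0.45865)) = -0.19246 rad/s; magnitude 0.19246 rad/s.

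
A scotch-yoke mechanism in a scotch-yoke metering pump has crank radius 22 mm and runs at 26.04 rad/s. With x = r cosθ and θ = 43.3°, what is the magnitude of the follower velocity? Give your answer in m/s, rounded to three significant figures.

0.393

ω = 26.04 rad/s
x = r cosθ ⇒ ẋ = −rω sinθ.
|v| = rω|sinθ| = 0.022·26.04·|sin 43.3°| = 0.39289 m/s.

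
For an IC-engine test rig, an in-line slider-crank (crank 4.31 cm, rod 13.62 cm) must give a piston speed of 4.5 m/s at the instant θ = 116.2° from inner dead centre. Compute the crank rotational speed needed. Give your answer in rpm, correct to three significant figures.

For an in-line slider-crank, |v_piston| = rω|sinθ|·[1 + r cosθ/√(L² − r² sin²θ)].
With r = 0.0431 m, L = 0.1362 m, θ = 116.2°: the bracketed kinematic factor |dx/dθ| = 0.033037 m.
ω = v/|dx/dθ| = 4.5/0.033037 = 136.21 rad/s.
N = 60ω/(2π) = 1300.7 rpm.

1300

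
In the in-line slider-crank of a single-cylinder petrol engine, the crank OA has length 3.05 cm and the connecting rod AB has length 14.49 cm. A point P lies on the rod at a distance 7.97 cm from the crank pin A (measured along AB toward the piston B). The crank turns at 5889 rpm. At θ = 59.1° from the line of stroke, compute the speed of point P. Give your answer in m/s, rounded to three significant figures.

17.7

ω = 616.7 rad/s.  Crank-pin speed |V_A| = rω = 18.809 m/s, perpendicular to OA.
Rod angle: sinφ = −(r/L) sinθ ⇒ φ = -10.406°; ω_rod = −rω cosθ/√(L²−r²sin²θ) = -67.776 rad/s.
V_P = V_A + ω_rod × AP, with AP = 0.0797 m along the rod.
Components: V_Px = −rω sinθ − a·ω_rod·sinφ = -17.115 m/s;  V_Py = rω cosθ + a·ω_rod·cosφ = +4.3463 m/s.
|V_P| = √(V_Px² + V_Py²) = 17.658 m/s.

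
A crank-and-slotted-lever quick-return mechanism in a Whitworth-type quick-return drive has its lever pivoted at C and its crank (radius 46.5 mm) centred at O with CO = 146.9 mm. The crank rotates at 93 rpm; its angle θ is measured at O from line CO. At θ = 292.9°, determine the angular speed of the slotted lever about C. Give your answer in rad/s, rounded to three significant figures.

1.62

ω = 9.739 rad/s (from 93 rpm).
Crank pin A relative to C: A = (d + r cosθ, r sinθ); lever angle φ = atan2(r sinθ, d + r cosθ).
Differentiating tanφ: φ̇ = rω(d cosθ + r)/(d² + r² + 2dr cosθ).
d² + r² + 2dr cosθ = |CA|² = 0.029058 m²;  d cosθ + r = +0.10366 m.
|ω_lever| = |0.0465·9.739·+0.10366| / 0.029058 = 1.6155 rad/s.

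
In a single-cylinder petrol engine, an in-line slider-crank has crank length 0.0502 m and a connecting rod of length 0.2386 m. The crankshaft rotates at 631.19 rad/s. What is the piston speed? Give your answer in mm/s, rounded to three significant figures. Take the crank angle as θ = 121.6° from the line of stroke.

24000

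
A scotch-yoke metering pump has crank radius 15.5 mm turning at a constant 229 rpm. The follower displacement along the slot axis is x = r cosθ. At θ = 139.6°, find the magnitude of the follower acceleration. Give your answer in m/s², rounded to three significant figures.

6.79

ω = 23.98 rad/s (from 229 rpm).
x = r cosθ ⇒ ẍ = −rω² cosθ (ω constant).
|a| = rω²|cosθ| = 0.0155·(23.98)²·|cos 139.6°| = 6.7882 m/s².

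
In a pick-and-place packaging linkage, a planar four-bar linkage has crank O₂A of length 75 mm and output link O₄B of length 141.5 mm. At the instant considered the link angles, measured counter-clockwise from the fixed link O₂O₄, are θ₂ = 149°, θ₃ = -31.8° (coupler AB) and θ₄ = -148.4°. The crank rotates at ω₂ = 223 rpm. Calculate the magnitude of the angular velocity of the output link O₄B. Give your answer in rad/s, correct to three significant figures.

0.193

ω₂ = 23.35 rad/s (from 223 rpm).
Differentiating the loop-closure r₂e^{iθ₂}+r₃e^{iθ₃}=r₁+r₄e^{iθ₄} gives r₂ω₂e^{iθ₂}+r₃ω₃e^{iθ₃}=r₄ω₄e^{iθ₄}.
Eliminating the other unknown: ω₄ = r₂ω₂ sin(θ₂−θ₃) / [r₄ sin(θ₄−θ₃)].
Numerator sine = -0.01396; denominator sine = -0.89415.
Result = 0.075·23.35·(-0.01396) / (0.1415·(-0.89415)) = +0.19328 rad/s; magnitude 0.19328 rad/s.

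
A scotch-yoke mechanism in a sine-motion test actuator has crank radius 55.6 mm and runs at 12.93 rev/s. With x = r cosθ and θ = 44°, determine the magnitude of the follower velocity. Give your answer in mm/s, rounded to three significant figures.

3140

ω = 81.24 rad/s (from 12.93 rev/s).
x = r cosθ ⇒ ẋ = −rω sinθ.
|v| = rω|sinθ| = 0.0556·81.24·|sin 44°| = 3.1378 m/s = 3137.8 mm/s.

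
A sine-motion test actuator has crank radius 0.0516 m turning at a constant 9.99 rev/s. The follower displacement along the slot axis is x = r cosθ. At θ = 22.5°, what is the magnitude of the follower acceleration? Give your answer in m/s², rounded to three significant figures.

ω = 62.77 rad/s (from 9.99 rev/s).
x = r cosθ ⇒ ẍ = −rω² cosθ (ω constant).
|a| = rω²|cosθ| = 0.0516·(62.77)²·|cos 22.5°| = 187.83 m/s².

188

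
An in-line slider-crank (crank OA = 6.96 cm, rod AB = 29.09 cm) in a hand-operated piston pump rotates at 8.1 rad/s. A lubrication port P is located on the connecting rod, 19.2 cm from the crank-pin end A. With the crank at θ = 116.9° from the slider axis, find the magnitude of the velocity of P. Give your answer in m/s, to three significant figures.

0.474

ω = 8.1 rad/s.  Crank-pin speed |V_A| = rω = 0.56376 m/s, perpendicular to OA.
Rod angle: sinφ = −(r/L) sinθ ⇒ φ = -12.320°; ω_rod = −rω cosθ/√(L²−r²sin²θ) = +0.89748 rad/s.
V_P = V_A + ω_rod × AP, with AP = 0.192 m along the rod.
Components: V_Px = −rω sinθ − a·ω_rod·sinφ = -0.46599 m/s;  V_Py = rω cosθ + a·ω_rod·cosφ = -0.086717 m/s.
|V_P| = √(V_Px² + V_Py²) = 0.47399 m/s.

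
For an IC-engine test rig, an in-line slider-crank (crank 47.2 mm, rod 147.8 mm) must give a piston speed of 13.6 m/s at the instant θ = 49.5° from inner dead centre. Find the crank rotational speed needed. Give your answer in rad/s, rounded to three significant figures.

For an in-line slider-crank, |v_piston| = rω|sinθ|·[1 + r cosθ/√(L² − r² sin²θ)].
With r = 0.0472 m, L = 0.1478 m, θ = 49.5°: the bracketed kinematic factor |dx/dθ| = 0.043565 m.
ω = v/|dx/dθ| = 13.6/0.043565 = 312.18 rad/s.

312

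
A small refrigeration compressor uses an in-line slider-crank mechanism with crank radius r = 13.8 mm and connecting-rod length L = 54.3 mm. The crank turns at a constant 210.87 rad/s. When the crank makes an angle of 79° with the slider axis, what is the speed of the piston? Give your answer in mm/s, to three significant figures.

3000

ω = 210.9 rad/s
For an in-line slider-crank, x = r cosθ + √(L² − r² sin²θ), so v = −rω sinθ·[1 + r cosθ/√(L² − r² sin²θ)].
With r = 0.0138 m, L = 0.0543 m, θ = 79°: √(L² − r² sin²θ) = 0.052583 m.
v = −0.0138·210.9·0.98163·[1 + 0.0138·0.19081/0.052583] = -2.9996 m/s.
|v| = 2.9996 m/s = 2999.6 mm/s.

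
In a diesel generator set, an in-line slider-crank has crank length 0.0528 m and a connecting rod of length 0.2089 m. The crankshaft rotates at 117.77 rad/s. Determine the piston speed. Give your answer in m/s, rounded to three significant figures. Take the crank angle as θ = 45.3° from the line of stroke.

ω = 117.8 rad/s
For an in-line slider-crank, x = r cosθ + √(L² − r² sin²θ), so v = −rω sinθ·[1 + r cosθ/√(L² − r² sin²θ)].
With r = 0.0528 m, L = 0.2089 m, θ = 45.3°: √(L² − r² sin²θ) = 0.2055 m.
v = −0.0528·117.8·0.71080·[1 + 0.0528·0.70339/0.2055] = -5.2187 m/s.
|v| = 5.2187 m/s.

5.22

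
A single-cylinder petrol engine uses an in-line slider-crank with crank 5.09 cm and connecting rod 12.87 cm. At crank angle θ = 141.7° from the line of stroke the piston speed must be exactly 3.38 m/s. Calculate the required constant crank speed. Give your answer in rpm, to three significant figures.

For an in-line slider-crank, |v_piston| = rω|sinθ|·[1 + r cosθ/√(L² − r² sin²θ)].
With r = 0.0509 m, L = 0.1287 m, θ = 141.7°: the bracketed kinematic factor |dx/dθ| = 0.021447 m.
ω = v/|dx/dθ| = 3.38/0.021447 = 157.6 rad/s.
N = 60ω/(2π) = 1504.9 rpm.

1500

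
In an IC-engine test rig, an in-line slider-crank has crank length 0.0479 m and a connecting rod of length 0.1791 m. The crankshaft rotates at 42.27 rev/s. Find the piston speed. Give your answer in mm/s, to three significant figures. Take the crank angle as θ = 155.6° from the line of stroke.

ω = 2π·42.3 = 265.6 rad/s
For an in-line slider-crank, x = r cosθ + √(L² − r² sin²θ), so v = −rω sinθ·[1 + r cosθ/√(L² − r² sin²θ)].
With r = 0.0479 m, L = 0.1791 m, θ = 155.6°: √(L² − r² sin²θ) = 0.178 m.
v = −0.0479·265.6·0.41310·[1 + 0.0479·-0.91068/0.178] = -3.9675 m/s.
|v| = 3.9675 m/s = 3967.5 mm/s.

3970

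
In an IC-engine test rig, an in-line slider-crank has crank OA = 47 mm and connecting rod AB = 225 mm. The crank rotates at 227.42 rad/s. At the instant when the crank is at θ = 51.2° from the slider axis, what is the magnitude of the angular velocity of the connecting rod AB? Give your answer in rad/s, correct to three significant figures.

30.2

ω = 227.4 rad/s
The rod makes angle φ with the slider axis where L sinφ = r sinθ; differentiating, L cosφ·φ̇ = r ω cosθ.
L cosφ = √(L² − r² sin²θ) = 0.222 m.
|ω_rod| = r ω |cosθ| / √(L² − r² sin²θ) = 0.047·227.4·0.62660/0.222 = 30.17 rad/s.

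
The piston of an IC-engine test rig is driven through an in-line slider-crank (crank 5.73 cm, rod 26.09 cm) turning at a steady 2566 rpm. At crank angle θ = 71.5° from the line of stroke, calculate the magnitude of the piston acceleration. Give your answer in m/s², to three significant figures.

575

ω = 2π·2566/60 = 268.7 rad/s
x(θ) = r cosθ + √(L² − r² sin²θ); with ω constant, a = ω²·d²x/dθ².
d²x/dθ² = −r cosθ − r²(cos2θ)/√u − r⁴ sin²2θ/(4u^{3/2}),  u = L² − r² sin²θ = 0.0651161 m².
Substituting r = 0.0573 m, L = 0.2609 m, θ = 71.5°: d²x/dθ² = -0.0079645 m.
a = ω²·d²x/dθ² = (268.7)²·(-0.0079645) = -575.08 m/s²;  |a| = 575.08 m/s².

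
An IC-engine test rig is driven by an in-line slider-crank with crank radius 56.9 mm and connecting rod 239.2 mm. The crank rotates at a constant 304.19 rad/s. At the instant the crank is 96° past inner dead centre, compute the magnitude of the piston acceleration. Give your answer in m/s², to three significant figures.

1810

ω = 304.2 rad/s
x(θ) = r cosθ + √(L² − r² sin²θ); with ω constant, a = ω²·d²x/dθ².
d²x/dθ² = −r cosθ − r²(cos2θ)/√u − r⁴ sin²2θ/(4u^{3/2}),  u = L² − r² sin²θ = 0.0540144 m².
Substituting r = 0.0569 m, L = 0.2392 m, θ = 96°: d²x/dθ² = +0.019565 m.
a = ω²·d²x/dθ² = (304.2)²·(+0.019565) = +1810.4 m/s²;  |a| = 1810.4 m/s².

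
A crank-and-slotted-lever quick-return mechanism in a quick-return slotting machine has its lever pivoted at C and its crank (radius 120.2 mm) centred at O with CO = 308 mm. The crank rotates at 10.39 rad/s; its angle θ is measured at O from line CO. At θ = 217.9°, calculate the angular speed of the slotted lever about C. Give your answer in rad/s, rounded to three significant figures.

ω = 10.39 rad/s
Crank pin A relative to C: A = (d + r cosθ, r sinθ); lever angle φ = atan2(r sinθ, d + r cosθ).
Differentiating tanφ: φ̇ = rω(d cosθ + r)/(d² + r² + 2dr cosθ).
d² + r² + 2dr cosθ = |CA|² = 0.0508857 m²;  d cosθ + r = -0.12284 m.
|ω_lever| = |0.1202·10.39·-0.12284| / 0.0508857 = 3.0148 rad/s.

3.01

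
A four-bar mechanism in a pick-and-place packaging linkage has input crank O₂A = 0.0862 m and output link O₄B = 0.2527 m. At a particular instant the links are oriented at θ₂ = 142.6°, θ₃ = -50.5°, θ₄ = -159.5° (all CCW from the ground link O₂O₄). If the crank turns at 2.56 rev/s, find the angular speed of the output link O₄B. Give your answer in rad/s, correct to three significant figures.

ω₂ = 16.08 rad/s (from 2.56 rev/s).
Differentiating the loop-closure r₂e^{iθ₂}+r₃e^{iθ₃}=r₁+r₄e^{iθ₄} gives r₂ω₂e^{iθ₂}+r₃ω₃e^{iθ₃}=r₄ω₄e^{iθ₄}.
Eliminating the other unknown: ω₄ = r₂ω₂ sin(θ₂−θ₃) / [r₄ sin(θ₄−θ₃)].
Numerator sine = -0.22665; denominator sine = -0.94552.
Result = 0.0862·16.08·(-0.22665) / (0.2527·(-0.94552)) = +1.3153 rad/s; magnitude 1.3153 rad/s.

1.32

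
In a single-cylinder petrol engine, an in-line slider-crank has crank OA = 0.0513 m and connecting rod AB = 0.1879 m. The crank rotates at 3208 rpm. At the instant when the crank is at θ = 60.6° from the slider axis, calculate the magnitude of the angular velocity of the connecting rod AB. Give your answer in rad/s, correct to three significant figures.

ω = 335.9 rad/s (converted from 3208 rpm).
The rod makes angle φ with the slider axis where L sinφ = r sinθ; differentiating, L cosφ·φ̇ = r ω cosθ.
L cosφ = √(L² − r² sin²θ) = 0.18251 m.
|ω_rod| = r ω |cosθ| / √(L² − r² sin²θ) = 0.0513·335.9·0.49090/0.18251 = 46.355 rad/s.

46.4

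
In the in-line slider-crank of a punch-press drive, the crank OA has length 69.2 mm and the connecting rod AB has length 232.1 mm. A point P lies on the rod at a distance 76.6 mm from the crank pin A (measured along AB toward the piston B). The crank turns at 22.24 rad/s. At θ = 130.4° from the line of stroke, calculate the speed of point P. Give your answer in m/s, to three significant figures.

ω = 22.24 rad/s.  Crank-pin speed |V_A| = rω = 1.539 m/s, perpendicular to OA.
Rod angle: sinφ = −(r/L) sinθ ⇒ φ = -13.123°; ω_rod = −rω cosθ/√(L²−r²sin²θ) = +4.4128 rad/s.
V_P = V_A + ω_rod × AP, with AP = 0.0766 m along the rod.
Components: V_Px = −rω sinθ − a·ω_rod·sinφ = -1.0953 m/s;  V_Py = rω cosθ + a·ω_rod·cosφ = -0.66827 m/s.
|V_P| = √(V_Px² + V_Py²) = 1.283 m/s.

1.28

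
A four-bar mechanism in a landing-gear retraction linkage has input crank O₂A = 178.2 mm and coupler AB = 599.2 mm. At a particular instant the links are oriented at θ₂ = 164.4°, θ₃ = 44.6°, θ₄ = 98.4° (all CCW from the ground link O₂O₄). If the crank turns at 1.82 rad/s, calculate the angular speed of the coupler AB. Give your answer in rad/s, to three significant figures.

0.613

ω₂ = 1.82 rad/s
Differentiating the loop-closure r₂e^{iθ₂}+r₃e^{iθ₃}=r₁+r₄e^{iθ₄} gives r₂ω₂e^{iθ₂}+r₃ω₃e^{iθ₃}=r₄ω₄e^{iθ₄}.
Eliminating the other unknown: ω₃ = r₂ω₂ sin(θ₄−θ₂) / [r₃ sin(θ₃−θ₄)].
Numerator sine = -0.91355; denominator sine = -0.80696.
Result = 0.1782·1.82·(-0.91355) / (0.5992·(-0.80696)) = +0.61275 rad/s; magnitude 0.61275 rad/s.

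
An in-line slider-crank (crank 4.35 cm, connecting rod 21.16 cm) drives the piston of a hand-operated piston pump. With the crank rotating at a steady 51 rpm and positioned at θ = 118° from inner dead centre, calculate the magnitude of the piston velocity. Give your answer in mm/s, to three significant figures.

185

ω = 2π·51/60 = 5.341 rad/s
For an in-line slider-crank, x = r cosθ + √(L² − r² sin²θ), so v = −rω sinθ·[1 + r cosθ/√(L² − r² sin²θ)].
With r = 0.0435 m, L = 0.2116 m, θ = 118°: √(L² − r² sin²θ) = 0.20809 m.
v = −0.0435·5.341·0.88295·[1 + 0.0435·-0.46947/0.20809] = -0.185 m/s.
|v| = 0.185 m/s = 185 mm/s.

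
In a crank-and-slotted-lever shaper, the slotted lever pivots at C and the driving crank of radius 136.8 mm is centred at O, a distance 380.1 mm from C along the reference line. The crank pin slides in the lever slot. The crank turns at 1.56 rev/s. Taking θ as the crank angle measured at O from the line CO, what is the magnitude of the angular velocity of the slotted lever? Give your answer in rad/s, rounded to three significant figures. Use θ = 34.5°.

2.42

ω = 9.802 rad/s (from 1.56 rev/s).
Crank pin A relative to C: A = (d + r cosθ, r sinθ); lever angle φ = atan2(r sinθ, d + r cosθ).
Differentiating tanφ: φ̇ = rω(d cosθ + r)/(d² + r² + 2dr cosθ).
d² + r² + 2dr cosθ = |CA|² = 0.248896 m²;  d cosθ + r = +0.45005 m.
|ω_lever| = |0.1368·9.802·+0.45005| / 0.248896 = 2.4246 rad/s.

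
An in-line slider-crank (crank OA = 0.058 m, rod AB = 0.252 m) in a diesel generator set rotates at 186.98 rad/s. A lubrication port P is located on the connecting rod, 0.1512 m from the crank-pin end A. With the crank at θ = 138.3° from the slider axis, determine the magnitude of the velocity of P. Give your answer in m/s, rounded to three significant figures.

ω = 187 rad/s.  Crank-pin speed |V_A| = rω = 10.845 m/s, perpendicular to OA.
Rod angle: sinφ = −(r/L) sinθ ⇒ φ = -8.807°; ω_rod = −rω cosθ/√(L²−r²sin²θ) = +32.515 rad/s.
V_P = V_A + ω_rod × AP, with AP = 0.1512 m along the rod.
Components: V_Px = −rω sinθ − a·ω_rod·sinφ = -6.4616 m/s;  V_Py = rω cosθ + a·ω_rod·cosφ = -3.2389 m/s.
|V_P| = √(V_Px² + V_Py²) = 7.2279 m/s.

7.23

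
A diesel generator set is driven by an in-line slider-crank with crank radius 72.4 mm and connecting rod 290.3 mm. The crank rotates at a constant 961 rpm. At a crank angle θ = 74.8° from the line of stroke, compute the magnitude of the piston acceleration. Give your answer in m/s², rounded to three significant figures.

ω = 2π·961/60 = 100.6 rad/s
x(θ) = r cosθ + √(L² − r² sin²θ); with ω constant, a = ω²·d²x/dθ².
d²x/dθ² = −r cosθ − r²(cos2θ)/√u − r⁴ sin²2θ/(4u^{3/2}),  u = L² − r² sin²θ = 0.0793927 m².
Substituting r = 0.0724 m, L = 0.2903 m, θ = 74.8°: d²x/dθ² = -0.0030156 m.
a = ω²·d²x/dθ² = (100.6)²·(-0.0030156) = -30.541 m/s²;  |a| = 30.541 m/s².

30.5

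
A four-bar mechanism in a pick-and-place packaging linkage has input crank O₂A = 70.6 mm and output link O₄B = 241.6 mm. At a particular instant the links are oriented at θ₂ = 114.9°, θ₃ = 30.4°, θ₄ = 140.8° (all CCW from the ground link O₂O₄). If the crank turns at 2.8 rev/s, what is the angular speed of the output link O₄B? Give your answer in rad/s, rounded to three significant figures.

5.46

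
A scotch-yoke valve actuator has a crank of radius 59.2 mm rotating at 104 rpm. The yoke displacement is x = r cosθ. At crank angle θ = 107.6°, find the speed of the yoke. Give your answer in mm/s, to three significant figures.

615

ω = 10.89 rad/s (from 104 rpm).
x = r cosθ ⇒ ẋ = −rω sinθ.
|v| = rω|sinθ| = 0.0592·10.89·|sin 107.6°| = 0.61456 m/s = 614.56 mm/s.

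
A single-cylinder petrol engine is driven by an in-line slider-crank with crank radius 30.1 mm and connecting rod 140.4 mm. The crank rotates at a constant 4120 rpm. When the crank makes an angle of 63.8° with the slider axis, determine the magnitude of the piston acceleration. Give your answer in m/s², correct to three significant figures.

ω = 2π·4120/60 = 431.4 rad/s
x(θ) = r cosθ + √(L² − r² sin²θ); with ω constant, a = ω²·d²x/dθ².
d²x/dθ² = −r cosθ − r²(cos2θ)/√u − r⁴ sin²2θ/(4u^{3/2}),  u = L² − r² sin²θ = 0.0189828 m².
Substituting r = 0.0301 m, L = 0.1404 m, θ = 63.8°: d²x/dθ² = -0.0093263 m.
a = ω²·d²x/dθ² = (431.4)²·(-0.0093263) = -1736.1 m/s²;  |a| = 1736.1 m/s².

1740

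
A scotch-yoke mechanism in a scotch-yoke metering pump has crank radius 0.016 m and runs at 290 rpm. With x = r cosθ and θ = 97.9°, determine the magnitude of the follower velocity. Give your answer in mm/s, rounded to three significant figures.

ω = 30.37 rad/s (from 290 rpm).
x = r cosθ ⇒ ẋ = −rω sinθ.
|v| = rω|sinθ| = 0.016·30.37·|sin 97.9°| = 0.48129 m/s = 481.29 mm/s.

481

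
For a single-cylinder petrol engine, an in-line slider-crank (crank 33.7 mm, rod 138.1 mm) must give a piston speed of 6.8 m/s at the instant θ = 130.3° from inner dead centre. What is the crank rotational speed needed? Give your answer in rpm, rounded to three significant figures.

For an in-line slider-crank, |v_piston| = rω|sinθ|·[1 + r cosθ/√(L² − r² sin²θ)].
With r = 0.0337 m, L = 0.1381 m, θ = 130.3°: the bracketed kinematic factor |dx/dθ| = 0.021573 m.
ω = v/|dx/dθ| = 6.8/0.021573 = 315.21 rad/s.
N = 60ω/(2π) = 3010 rpm.

3010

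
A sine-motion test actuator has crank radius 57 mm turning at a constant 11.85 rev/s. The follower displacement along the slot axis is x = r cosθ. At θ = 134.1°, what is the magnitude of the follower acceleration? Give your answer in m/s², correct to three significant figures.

ω = 74.46 rad/s (from 11.85 rev/s).
x = r cosθ ⇒ ẍ = −rω² cosθ (ω constant).
|a| = rω²|cosθ| = 0.057·(74.46)²·|cos 134.1°| = 219.9 m/s².

220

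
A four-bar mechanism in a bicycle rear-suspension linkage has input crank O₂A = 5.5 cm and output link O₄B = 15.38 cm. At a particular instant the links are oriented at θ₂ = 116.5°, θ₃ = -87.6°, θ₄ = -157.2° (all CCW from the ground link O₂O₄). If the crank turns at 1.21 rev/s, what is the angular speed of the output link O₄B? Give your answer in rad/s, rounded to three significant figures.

1.18

ω₂ = 7.603 rad/s (from 1.21 rev/s).
Differentiating the loop-closure r₂e^{iθ₂}+r₃e^{iθ₃}=r₁+r₄e^{iθ₄} gives r₂ω₂e^{iθ₂}+r₃ω₃e^{iθ₃}=r₄ω₄e^{iθ₄}.
Eliminating the other unknown: ω₄ = r₂ω₂ sin(θ₂−θ₃) / [r₄ sin(θ₄−θ₃)].
Numerator sine = -0.40833; denominator sine = -0.93728.
Result = 0.055·7.603·(-0.40833) / (0.1538·(-0.93728)) = +1.1844 rad/s; magnitude 1.1844 rad/s.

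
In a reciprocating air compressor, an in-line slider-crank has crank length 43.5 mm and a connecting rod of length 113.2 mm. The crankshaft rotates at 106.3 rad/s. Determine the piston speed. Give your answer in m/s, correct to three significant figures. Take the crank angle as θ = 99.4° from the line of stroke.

4.25

ω = 106.3 rad/s
For an in-line slider-crank, x = r cosθ + √(L² − r² sin²θ), so v = −rω sinθ·[1 + r cosθ/√(L² − r² sin²θ)].
With r = 0.0435 m, L = 0.1132 m, θ = 99.4°: √(L² − r² sin²θ) = 0.10475 m.
v = −0.0435·106.3·0.98657·[1 + 0.0435·-0.16333/0.10475] = -4.2525 m/s.
|v| = 4.2525 m/s.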